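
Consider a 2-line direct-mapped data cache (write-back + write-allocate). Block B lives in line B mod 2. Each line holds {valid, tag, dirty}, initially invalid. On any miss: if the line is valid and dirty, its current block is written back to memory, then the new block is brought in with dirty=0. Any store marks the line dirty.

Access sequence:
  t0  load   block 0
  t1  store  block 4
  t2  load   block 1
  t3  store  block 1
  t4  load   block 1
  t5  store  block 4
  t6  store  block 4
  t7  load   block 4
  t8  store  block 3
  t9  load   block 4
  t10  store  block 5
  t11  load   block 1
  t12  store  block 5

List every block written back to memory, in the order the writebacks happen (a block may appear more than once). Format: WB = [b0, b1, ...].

WB = [1, 3, 5]

0: R B0 → L0 miss [-]
1: W B4 → L0 miss [D]
2: R B1 → L1 miss [-]
3: W B1 → L1 hit [D]
4: R B1 → L1 hit [D]
5: W B4 → L0 hit [D]
6: W B4 → L0 hit [D]
7: R B4 → L0 hit [D]
8: W B3 → L1 miss wb→B1 [D]
9: R B4 → L0 hit [D]
10: W B5 → L1 miss wb→B3 [D]
11: R B1 → L1 miss wb→B5 [-]
12: W B5 → L1 miss [D]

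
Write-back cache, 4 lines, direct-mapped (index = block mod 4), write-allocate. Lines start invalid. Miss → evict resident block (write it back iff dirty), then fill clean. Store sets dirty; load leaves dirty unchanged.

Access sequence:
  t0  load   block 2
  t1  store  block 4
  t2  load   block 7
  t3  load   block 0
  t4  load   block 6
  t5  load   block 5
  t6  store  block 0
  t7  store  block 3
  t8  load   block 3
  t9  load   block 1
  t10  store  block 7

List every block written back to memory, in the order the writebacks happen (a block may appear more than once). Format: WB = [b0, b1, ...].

0: R B2 → L2 miss [-]
1: W B4 → L0 miss [D]
2: R B7 → L3 miss [-]
3: R B0 → L0 miss wb→B4 [-]
4: R B6 → L2 miss [-]
5: R B5 → L1 miss [-]
6: W B0 → L0 hit [D]
7: W B3 → L3 miss [D]
8: R B3 → L3 hit [D]
9: R B1 → L1 miss [-]
10: W B7 → L3 miss wb→B3 [D]

WB = [4, 3]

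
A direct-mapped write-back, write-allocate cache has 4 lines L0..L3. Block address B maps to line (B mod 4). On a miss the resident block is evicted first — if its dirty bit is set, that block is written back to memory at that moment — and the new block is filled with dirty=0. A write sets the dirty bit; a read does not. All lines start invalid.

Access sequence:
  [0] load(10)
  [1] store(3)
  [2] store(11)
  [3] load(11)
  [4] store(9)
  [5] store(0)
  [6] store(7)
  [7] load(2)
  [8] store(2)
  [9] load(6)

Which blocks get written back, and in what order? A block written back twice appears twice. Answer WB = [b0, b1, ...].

WB = [3, 11, 2]

0: R B10 -> L2 miss  d=-]
1: W B3 -> L3 miss  d=D]
2: W B11 -> L3 miss wb->B3  d=D]
3: R B11 -> L3 hit  d=D]
4: W B9 -> L1 miss  d=D]
5: W B0 -> L0 miss  d=D]
6: W B7 -> L3 miss wb->B11  d=D]
7: R B2 -> L2 miss  d=-]
8: W B2 -> L2 hit  d=D]
9: R B6 -> L2 miss wb->B2  d=-]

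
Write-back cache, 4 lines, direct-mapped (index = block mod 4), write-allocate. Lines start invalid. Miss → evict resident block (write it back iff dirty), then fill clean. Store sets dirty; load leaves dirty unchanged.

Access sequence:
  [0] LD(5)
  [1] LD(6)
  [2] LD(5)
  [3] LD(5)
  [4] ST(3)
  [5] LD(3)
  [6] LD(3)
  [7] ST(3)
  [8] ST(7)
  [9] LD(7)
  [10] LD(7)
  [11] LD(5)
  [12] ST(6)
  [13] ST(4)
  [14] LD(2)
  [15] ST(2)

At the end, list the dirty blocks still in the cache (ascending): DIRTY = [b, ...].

DIRTY = [2, 4, 7]

0: R B5 → L1 miss [-]
1: R B6 → L2 miss [-]
2: R B5 → L1 hit [-]
3: R B5 → L1 hit [-]
4: W B3 → L3 miss [D]
5: R B3 → L3 hit [D]
6: R B3 → L3 hit [D]
7: W B3 → L3 hit [D]
8: W B7 → L3 miss wb→B3 [D]
9: R B7 → L3 hit [D]
10: R B7 → L3 hit [D]
11: R B5 → L1 hit [-]
12: W B6 → L2 hit [D]
13: W B4 → L0 miss [D]
14: R B2 → L2 miss wb→B6 [-]
15: W B2 → L2 hit [D]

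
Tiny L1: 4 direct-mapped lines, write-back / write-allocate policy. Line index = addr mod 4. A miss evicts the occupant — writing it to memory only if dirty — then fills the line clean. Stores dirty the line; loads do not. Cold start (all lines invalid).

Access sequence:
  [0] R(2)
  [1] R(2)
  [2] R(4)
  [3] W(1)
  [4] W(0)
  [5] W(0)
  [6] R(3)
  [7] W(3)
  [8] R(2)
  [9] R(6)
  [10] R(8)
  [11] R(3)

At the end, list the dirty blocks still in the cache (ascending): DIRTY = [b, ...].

DIRTY = [1, 3]

0: R B2 -> L2 miss  d=-]
1: R B2 -> L2 hit  d=-]
2: R B4 -> L0 miss  d=-]
3: W B1 -> L1 miss  d=D]
4: W B0 -> L0 miss  d=D]
5: W B0 -> L0 hit  d=D]
6: R B3 -> L3 miss  d=-]
7: W B3 -> L3 hit  d=D]
8: R B2 -> L2 hit  d=-]
9: R B6 -> L2 miss  d=-]
10: R B8 -> L0 miss wb->B0  d=-]
11: R B3 -> L3 hit  d=D]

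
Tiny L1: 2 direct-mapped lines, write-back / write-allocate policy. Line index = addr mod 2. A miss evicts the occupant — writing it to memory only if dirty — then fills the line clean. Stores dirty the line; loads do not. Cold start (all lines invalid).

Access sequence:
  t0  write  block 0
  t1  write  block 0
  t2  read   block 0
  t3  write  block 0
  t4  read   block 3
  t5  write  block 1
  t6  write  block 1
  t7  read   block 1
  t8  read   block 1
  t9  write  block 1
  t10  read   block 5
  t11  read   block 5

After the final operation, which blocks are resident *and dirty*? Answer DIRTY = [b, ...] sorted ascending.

0: W B0 -> L0 miss  d=D]
1: W B0 -> L0 hit  d=D]
2: R B0 -> L0 hit  d=D]
3: W B0 -> L0 hit  d=D]
4: R B3 -> L1 miss  d=-]
5: W B1 -> L1 miss  d=D]
6: W B1 -> L1 hit  d=D]
7: R B1 -> L1 hit  d=D]
8: R B1 -> L1 hit  d=D]
9: W B1 -> L1 hit  d=D]
10: R B5 -> L1 miss wb->B1  d=-]
11: R B5 -> L1 hit  d=-]

DIRTY = [0]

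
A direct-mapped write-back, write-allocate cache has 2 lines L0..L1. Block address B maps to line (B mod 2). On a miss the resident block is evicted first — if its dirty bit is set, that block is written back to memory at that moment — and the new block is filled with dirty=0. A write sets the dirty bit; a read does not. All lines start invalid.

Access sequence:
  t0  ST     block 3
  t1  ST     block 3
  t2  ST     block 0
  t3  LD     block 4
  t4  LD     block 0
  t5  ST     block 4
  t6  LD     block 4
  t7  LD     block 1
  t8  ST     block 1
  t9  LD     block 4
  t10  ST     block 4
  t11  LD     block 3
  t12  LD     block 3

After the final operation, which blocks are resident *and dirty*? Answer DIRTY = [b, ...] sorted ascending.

  0 | W B3 → L1 miss [D]
  1 | W B3 → L1 hit [D]
  2 | W B0 → L0 miss [D]
  3 | R B4 → L0 miss wb→B0 [-]
  4 | R B0 → L0 miss [-]
  5 | W B4 → L0 miss [D]
  6 | R B4 → L0 hit [D]
  7 | R B1 → L1 miss wb→B3 [-]
  8 | W B1 → L1 hit [D]
  9 | R B4 → L0 hit [D]
  10 | W B4 → L0 hit [D]
  11 | R B3 → L1 miss wb→B1 [-]
  12 | R B3 → L1 hit [-]

DIRTY = [4]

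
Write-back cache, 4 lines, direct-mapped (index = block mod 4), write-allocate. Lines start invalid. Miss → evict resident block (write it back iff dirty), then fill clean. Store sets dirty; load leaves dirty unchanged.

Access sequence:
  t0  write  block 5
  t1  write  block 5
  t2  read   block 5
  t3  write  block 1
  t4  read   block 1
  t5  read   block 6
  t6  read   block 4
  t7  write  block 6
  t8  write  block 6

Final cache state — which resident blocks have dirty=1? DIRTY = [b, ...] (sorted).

DIRTY = [1, 6]

  0 | W B5 → L1 miss [D]
  1 | W B5 → L1 hit [D]
  2 | R B5 → L1 hit [D]
  3 | W B1 → L1 miss wb→B5 [D]
  4 | R B1 → L1 hit [D]
  5 | R B6 → L2 miss [-]
  6 | R B4 → L0 miss [-]
  7 | W B6 → L2 hit [D]
  8 | W B6 → L2 hit [D]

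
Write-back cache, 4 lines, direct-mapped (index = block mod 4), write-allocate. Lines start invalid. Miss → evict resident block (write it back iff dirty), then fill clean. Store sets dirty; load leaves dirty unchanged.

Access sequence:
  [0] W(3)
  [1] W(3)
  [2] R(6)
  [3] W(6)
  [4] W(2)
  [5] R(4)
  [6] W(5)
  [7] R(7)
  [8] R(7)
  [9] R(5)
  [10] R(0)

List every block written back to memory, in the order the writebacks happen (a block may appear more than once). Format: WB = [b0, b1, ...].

0: W B3 -> L3 miss  d=D]
1: W B3 -> L3 hit  d=D]
2: R B6 -> L2 miss  d=-]
3: W B6 -> L2 hit  d=D]
4: W B2 -> L2 miss wb->B6  d=D]
5: R B4 -> L0 miss  d=-]
6: W B5 -> L1 miss  d=D]
7: R B7 -> L3 miss wb->B3  d=-]
8: R B7 -> L3 hit  d=-]
9: R B5 -> L1 hit  d=D]
10: R B0 -> L0 miss  d=-]

WB = [6, 3]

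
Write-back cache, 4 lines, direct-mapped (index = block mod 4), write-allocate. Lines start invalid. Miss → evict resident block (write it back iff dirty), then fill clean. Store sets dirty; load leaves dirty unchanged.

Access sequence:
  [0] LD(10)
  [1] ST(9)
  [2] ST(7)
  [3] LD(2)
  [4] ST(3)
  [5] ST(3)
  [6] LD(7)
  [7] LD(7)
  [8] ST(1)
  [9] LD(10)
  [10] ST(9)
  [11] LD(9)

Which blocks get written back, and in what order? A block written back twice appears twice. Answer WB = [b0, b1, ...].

  0 | R B10 → L2 miss [-]
  1 | W B9 → L1 miss [D]
  2 | W B7 → L3 miss [D]
  3 | R B2 → L2 miss [-]
  4 | W B3 → L3 miss wb→B7 [D]
  5 | W B3 → L3 hit [D]
  6 | R B7 → L3 miss wb→B3 [-]
  7 | R B7 → L3 hit [-]
  8 | W B1 → L1 miss wb→B9 [D]
  9 | R B10 → L2 miss [-]
  10 | W B9 → L1 miss wb→B1 [D]
  11 | R B9 → L1 hit [D]

WB = [7, 3, 9, 1]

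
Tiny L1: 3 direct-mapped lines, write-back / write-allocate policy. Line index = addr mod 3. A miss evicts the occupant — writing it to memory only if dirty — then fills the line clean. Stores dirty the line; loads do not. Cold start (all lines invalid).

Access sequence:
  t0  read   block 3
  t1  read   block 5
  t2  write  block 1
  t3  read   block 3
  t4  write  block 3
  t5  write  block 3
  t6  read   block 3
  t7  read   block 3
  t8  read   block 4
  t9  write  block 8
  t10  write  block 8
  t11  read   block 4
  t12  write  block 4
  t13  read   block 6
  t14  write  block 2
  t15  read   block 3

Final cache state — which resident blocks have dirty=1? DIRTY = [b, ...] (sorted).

0: R B3 → L0 miss [-]
1: R B5 → L2 miss [-]
2: W B1 → L1 miss [D]
3: R B3 → L0 hit [-]
4: W B3 → L0 hit [D]
5: W B3 → L0 hit [D]
6: R B3 → L0 hit [D]
7: R B3 → L0 hit [D]
8: R B4 → L1 miss wb→B1 [-]
9: W B8 → L2 miss [D]
10: W B8 → L2 hit [D]
11: R B4 → L1 hit [-]
12: W B4 → L1 hit [D]
13: R B6 → L0 miss wb→B3 [-]
14: W B2 → L2 miss wb→B8 [D]
15: R B3 → L0 miss [-]

DIRTY = [2, 4]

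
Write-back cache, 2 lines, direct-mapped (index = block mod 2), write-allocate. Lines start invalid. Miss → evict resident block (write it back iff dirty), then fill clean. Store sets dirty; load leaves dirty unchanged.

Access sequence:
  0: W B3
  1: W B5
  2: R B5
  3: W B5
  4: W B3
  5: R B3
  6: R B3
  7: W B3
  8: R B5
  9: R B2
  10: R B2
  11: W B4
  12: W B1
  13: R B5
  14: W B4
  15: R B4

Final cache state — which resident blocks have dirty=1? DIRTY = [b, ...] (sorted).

DIRTY = [4]

0: W B3 -> L1 miss  d=D]
1: W B5 -> L1 miss wb->B3  d=D]
2: R B5 -> L1 hit  d=D]
3: W B5 -> L1 hit  d=D]
4: W B3 -> L1 miss wb->B5  d=D]
5: R B3 -> L1 hit  d=D]
6: R B3 -> L1 hit  d=D]
7: W B3 -> L1 hit  d=D]
8: R B5 -> L1 miss wb->B3  d=-]
9: R B2 -> L0 miss  d=-]
10: R B2 -> L0 hit  d=-]
11: W B4 -> L0 miss  d=D]
12: W B1 -> L1 miss  d=D]
13: R B5 -> L1 miss wb->B1  d=-]
14: W B4 -> L0 hit  d=D]
15: R B4 -> L0 hit  d=D]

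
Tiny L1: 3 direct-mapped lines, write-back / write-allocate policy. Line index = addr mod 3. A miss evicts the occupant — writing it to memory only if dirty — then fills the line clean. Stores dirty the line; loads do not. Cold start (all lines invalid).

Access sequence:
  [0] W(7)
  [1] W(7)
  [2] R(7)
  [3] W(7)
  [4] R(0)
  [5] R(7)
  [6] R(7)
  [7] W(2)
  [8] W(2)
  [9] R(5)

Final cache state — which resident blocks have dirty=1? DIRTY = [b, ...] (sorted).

DIRTY = [7]

  0 | W B7 → L1 miss [D]
  1 | W B7 → L1 hit [D]
  2 | R B7 → L1 hit [D]
  3 | W B7 → L1 hit [D]
  4 | R B0 → L0 miss [-]
  5 | R B7 → L1 hit [D]
  6 | R B7 → L1 hit [D]
  7 | W B2 → L2 miss [D]
  8 | W B2 → L2 hit [D]
  9 | R B5 → L2 miss wb→B2 [-]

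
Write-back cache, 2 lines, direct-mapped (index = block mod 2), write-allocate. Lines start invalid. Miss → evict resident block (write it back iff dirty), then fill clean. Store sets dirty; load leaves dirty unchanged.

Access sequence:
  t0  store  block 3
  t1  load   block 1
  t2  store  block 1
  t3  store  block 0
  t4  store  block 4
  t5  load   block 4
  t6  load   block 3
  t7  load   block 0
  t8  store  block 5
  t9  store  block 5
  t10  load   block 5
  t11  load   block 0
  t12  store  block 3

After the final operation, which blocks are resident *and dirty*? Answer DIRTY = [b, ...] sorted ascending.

0: W B3 → L1 miss [D]
1: R B1 → L1 miss wb→B3 [-]
2: W B1 → L1 hit [D]
3: W B0 → L0 miss [D]
4: W B4 → L0 miss wb→B0 [D]
5: R B4 → L0 hit [D]
6: R B3 → L1 miss wb→B1 [-]
7: R B0 → L0 miss wb→B4 [-]
8: W B5 → L1 miss [D]
9: W B5 → L1 hit [D]
10: R B5 → L1 hit [D]
11: R B0 → L0 hit [-]
12: W B3 → L1 miss wb→B5 [D]

DIRTY = [3]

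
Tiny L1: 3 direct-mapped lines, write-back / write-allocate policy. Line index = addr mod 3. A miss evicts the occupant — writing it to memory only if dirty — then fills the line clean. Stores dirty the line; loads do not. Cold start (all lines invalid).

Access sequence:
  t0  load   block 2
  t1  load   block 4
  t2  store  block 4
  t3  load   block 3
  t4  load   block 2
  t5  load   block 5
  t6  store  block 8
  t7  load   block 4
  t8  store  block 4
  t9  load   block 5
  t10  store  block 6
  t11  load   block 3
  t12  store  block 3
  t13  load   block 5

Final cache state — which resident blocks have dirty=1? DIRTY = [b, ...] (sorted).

  0 | R B2 → L2 miss [-]
  1 | R B4 → L1 miss [-]
  2 | W B4 → L1 hit [D]
  3 | R B3 → L0 miss [-]
  4 | R B2 → L2 hit [-]
  5 | R B5 → L2 miss [-]
  6 | W B8 → L2 miss [D]
  7 | R B4 → L1 hit [D]
  8 | W B4 → L1 hit [D]
  9 | R B5 → L2 miss wb→B8 [-]
  10 | W B6 → L0 miss [D]
  11 | R B3 → L0 miss wb→B6 [-]
  12 | W B3 → L0 hit [D]
  13 | R B5 → L2 hit [-]

DIRTY = [3, 4]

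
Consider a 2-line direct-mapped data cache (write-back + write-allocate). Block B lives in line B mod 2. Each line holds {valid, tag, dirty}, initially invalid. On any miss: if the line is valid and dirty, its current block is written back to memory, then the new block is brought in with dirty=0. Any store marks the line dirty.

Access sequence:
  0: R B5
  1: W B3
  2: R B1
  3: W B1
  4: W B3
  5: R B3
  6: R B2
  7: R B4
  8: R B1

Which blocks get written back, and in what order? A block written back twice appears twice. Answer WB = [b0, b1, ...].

WB = [3, 1, 3]

  0 | R B5 → L1 miss [-]
  1 | W B3 → L1 miss [D]
  2 | R B1 → L1 miss wb→B3 [-]
  3 | W B1 → L1 hit [D]
  4 | W B3 → L1 miss wb→B1 [D]
  5 | R B3 → L1 hit [D]
  6 | R B2 → L0 miss [-]
  7 | R B4 → L0 miss [-]
  8 | R B1 → L1 miss wb→B3 [-]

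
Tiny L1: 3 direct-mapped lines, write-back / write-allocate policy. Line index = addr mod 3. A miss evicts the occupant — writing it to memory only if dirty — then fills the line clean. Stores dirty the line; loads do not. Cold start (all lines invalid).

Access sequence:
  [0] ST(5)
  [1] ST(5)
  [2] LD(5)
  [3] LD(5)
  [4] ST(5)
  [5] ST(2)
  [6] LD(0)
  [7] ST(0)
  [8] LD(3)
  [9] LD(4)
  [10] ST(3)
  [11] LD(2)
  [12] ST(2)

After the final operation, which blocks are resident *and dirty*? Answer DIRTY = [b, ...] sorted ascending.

DIRTY = [2, 3]

0: W B5 -> L2 miss  d=D]
1: W B5 -> L2 hit  d=D]
2: R B5 -> L2 hit  d=D]
3: R B5 -> L2 hit  d=D]
4: W B5 -> L2 hit  d=D]
5: W B2 -> L2 miss wb->B5  d=D]
6: R B0 -> L0 miss  d=-]
7: W B0 -> L0 hit  d=D]
8: R B3 -> L0 miss wb->B0  d=-]
9: R B4 -> L1 miss  d=-]
10: W B3 -> L0 hit  d=D]
11: R B2 -> L2 hit  d=D]
12: W B2 -> L2 hit  d=D]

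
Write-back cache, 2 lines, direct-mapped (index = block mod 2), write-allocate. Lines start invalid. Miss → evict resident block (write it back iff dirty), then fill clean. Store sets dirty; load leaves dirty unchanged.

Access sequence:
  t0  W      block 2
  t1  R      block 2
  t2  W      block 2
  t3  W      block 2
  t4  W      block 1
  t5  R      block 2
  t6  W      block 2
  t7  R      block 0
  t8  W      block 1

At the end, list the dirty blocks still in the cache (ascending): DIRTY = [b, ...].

DIRTY = [1]

0: W B2 → L0 miss [D]
1: R B2 → L0 hit [D]
2: W B2 → L0 hit [D]
3: W B2 → L0 hit [D]
4: W B1 → L1 miss [D]
5: R B2 → L0 hit [D]
6: W B2 → L0 hit [D]
7: R B0 → L0 miss wb→B2 [-]
8: W B1 → L1 hit [D]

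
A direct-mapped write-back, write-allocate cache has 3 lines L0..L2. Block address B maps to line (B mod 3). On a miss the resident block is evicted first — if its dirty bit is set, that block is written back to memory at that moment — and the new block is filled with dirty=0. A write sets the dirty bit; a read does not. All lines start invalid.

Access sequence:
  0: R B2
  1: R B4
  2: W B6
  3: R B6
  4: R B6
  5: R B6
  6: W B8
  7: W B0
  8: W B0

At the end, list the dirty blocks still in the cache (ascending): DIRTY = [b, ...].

0: R B2 → L2 miss [-]
1: R B4 → L1 miss [-]
2: W B6 → L0 miss [D]
3: R B6 → L0 hit [D]
4: R B6 → L0 hit [D]
5: R B6 → L0 hit [D]
6: W B8 → L2 miss [D]
7: W B0 → L0 miss wb→B6 [D]
8: W B0 → L0 hit [D]

DIRTY = [0, 8]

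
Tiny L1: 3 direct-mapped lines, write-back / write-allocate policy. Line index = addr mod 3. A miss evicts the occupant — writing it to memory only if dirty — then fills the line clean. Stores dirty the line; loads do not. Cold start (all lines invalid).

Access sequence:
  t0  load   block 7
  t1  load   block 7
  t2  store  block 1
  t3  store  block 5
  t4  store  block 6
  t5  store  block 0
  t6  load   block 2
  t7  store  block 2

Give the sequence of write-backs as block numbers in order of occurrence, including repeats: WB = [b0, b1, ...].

  0 | R B7 → L1 miss [-]
  1 | R B7 → L1 hit [-]
  2 | W B1 → L1 miss [D]
  3 | W B5 → L2 miss [D]
  4 | W B6 → L0 miss [D]
  5 | W B0 → L0 miss wb→B6 [D]
  6 | R B2 → L2 miss wb→B5 [-]
  7 | W B2 → L2 hit [D]

WB = [6, 5]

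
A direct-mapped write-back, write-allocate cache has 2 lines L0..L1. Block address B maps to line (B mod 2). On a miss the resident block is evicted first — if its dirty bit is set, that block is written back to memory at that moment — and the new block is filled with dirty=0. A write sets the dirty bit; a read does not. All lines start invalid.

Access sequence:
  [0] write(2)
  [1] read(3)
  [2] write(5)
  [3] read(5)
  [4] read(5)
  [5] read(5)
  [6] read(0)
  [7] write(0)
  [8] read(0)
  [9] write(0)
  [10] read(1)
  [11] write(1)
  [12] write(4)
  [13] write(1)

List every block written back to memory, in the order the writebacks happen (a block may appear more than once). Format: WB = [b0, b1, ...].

0: W B2 -> L0 miss  d=D]
1: R B3 -> L1 miss  d=-]
2: W B5 -> L1 miss  d=D]
3: R B5 -> L1 hit  d=D]
4: R B5 -> L1 hit  d=D]
5: R B5 -> L1 hit  d=D]
6: R B0 -> L0 miss wb->B2  d=-]
7: W B0 -> L0 hit  d=D]
8: R B0 -> L0 hit  d=D]
9: W B0 -> L0 hit  d=D]
10: R B1 -> L1 miss wb->B5  d=-]
11: W B1 -> L1 hit  d=D]
12: W B4 -> L0 miss wb->B0  d=D]
13: W B1 -> L1 hit  d=D]

WB = [2, 5, 0]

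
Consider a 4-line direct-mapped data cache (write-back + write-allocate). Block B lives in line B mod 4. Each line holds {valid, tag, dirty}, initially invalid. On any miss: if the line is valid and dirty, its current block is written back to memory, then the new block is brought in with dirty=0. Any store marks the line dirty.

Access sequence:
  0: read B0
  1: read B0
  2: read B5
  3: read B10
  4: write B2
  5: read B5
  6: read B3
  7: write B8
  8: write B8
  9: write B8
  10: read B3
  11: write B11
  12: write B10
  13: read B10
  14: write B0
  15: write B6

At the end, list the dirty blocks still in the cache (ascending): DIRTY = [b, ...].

DIRTY = [0, 6, 11]

  0 | R B0 → L0 miss [-]
  1 | R B0 → L0 hit [-]
  2 | R B5 → L1 miss [-]
  3 | R B10 → L2 miss [-]
  4 | W B2 → L2 miss [D]
  5 | R B5 → L1 hit [-]
  6 | R B3 → L3 miss [-]
  7 | W B8 → L0 miss [D]
  8 | W B8 → L0 hit [D]
  9 | W B8 → L0 hit [D]
  10 | R B3 → L3 hit [-]
  11 | W B11 → L3 miss [D]
  12 | W B10 → L2 miss wb→B2 [D]
  13 | R B10 → L2 hit [D]
  14 | W B0 → L0 miss wb→B8 [D]
  15 | W B6 → L2 miss wb→B10 [D]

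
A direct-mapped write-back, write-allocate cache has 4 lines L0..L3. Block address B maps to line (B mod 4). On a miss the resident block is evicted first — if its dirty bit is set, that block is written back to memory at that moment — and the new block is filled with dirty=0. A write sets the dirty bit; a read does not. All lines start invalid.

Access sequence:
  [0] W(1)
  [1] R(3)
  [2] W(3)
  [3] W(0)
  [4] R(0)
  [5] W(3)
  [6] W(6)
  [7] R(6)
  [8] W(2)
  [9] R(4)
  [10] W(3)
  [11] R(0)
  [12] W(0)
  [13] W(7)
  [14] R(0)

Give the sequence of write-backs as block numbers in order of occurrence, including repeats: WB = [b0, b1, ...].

0: W B1 → L1 miss [D]
1: R B3 → L3 miss [-]
2: W B3 → L3 hit [D]
3: W B0 → L0 miss [D]
4: R B0 → L0 hit [D]
5: W B3 → L3 hit [D]
6: W B6 → L2 miss [D]
7: R B6 → L2 hit [D]
8: W B2 → L2 miss wb→B6 [D]
9: R B4 → L0 miss wb→B0 [-]
10: W B3 → L3 hit [D]
11: R B0 → L0 miss [-]
12: W B0 → L0 hit [D]
13: W B7 → L3 miss wb→B3 [D]
14: R B0 → L0 hit [D]

WB = [6, 0, 3]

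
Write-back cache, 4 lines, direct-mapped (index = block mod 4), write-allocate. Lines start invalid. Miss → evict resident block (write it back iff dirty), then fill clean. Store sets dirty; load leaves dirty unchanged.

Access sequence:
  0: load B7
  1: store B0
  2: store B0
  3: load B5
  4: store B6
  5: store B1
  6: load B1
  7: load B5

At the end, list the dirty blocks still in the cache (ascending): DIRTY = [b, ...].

DIRTY = [0, 6]

0: R B7 → L3 miss [-]
1: W B0 → L0 miss [D]
2: W B0 → L0 hit [D]
3: R B5 → L1 miss [-]
4: W B6 → L2 miss [D]
5: W B1 → L1 miss [D]
6: R B1 → L1 hit [D]
7: R B5 → L1 miss wb→B1 [-]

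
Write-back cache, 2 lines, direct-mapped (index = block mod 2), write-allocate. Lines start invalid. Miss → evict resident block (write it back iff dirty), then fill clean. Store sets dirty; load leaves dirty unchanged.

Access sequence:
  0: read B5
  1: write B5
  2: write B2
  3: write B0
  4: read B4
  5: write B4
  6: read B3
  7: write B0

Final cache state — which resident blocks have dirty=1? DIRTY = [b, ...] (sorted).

DIRTY = [0]

0: R B5 -> L1 miss  d=-]
1: W B5 -> L1 hit  d=D]
2: W B2 -> L0 miss  d=D]
3: W B0 -> L0 miss wb->B2  d=D]
4: R B4 -> L0 miss wb->B0  d=-]
5: W B4 -> L0 hit  d=D]
6: R B3 -> L1 miss wb->B5  d=-]
7: W B0 -> L0 miss wb->B4  d=D]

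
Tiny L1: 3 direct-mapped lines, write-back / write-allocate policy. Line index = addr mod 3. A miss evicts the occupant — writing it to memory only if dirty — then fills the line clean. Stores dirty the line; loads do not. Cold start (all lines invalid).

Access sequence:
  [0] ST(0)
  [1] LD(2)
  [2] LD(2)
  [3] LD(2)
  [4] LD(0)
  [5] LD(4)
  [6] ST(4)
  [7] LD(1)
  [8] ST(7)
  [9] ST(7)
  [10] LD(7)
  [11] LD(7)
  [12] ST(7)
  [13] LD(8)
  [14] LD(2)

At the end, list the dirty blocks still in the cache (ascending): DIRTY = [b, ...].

DIRTY = [0, 7]

  0 | W B0 → L0 miss [D]
  1 | R B2 → L2 miss [-]
  2 | R B2 → L2 hit [-]
  3 | R B2 → L2 hit [-]
  4 | R B0 → L0 hit [D]
  5 | R B4 → L1 miss [-]
  6 | W B4 → L1 hit [D]
  7 | R B1 → L1 miss wb→B4 [-]
  8 | W B7 → L1 miss [D]
  9 | W B7 → L1 hit [D]
  10 | R B7 → L1 hit [D]
  11 | R B7 → L1 hit [D]
  12 | W B7 → L1 hit [D]
  13 | R B8 → L2 miss [-]
  14 | R B2 → L2 miss [-]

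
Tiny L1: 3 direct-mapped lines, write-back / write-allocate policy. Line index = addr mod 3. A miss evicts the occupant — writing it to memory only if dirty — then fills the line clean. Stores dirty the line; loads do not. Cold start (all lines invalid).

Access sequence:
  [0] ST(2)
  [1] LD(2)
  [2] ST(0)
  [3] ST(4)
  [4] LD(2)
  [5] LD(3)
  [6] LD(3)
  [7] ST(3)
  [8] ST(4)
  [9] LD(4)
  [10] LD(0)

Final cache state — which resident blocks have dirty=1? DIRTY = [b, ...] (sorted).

DIRTY = [2, 4]

  0 | W B2 → L2 miss [D]
  1 | R B2 → L2 hit [D]
  2 | W B0 → L0 miss [D]
  3 | W B4 → L1 miss [D]
  4 | R B2 → L2 hit [D]
  5 | R B3 → L0 miss wb→B0 [-]
  6 | R B3 → L0 hit [-]
  7 | W B3 → L0 hit [D]
  8 | W B4 → L1 hit [D]
  9 | R B4 → L1 hit [D]
  10 | R B0 → L0 miss wb→B3 [-]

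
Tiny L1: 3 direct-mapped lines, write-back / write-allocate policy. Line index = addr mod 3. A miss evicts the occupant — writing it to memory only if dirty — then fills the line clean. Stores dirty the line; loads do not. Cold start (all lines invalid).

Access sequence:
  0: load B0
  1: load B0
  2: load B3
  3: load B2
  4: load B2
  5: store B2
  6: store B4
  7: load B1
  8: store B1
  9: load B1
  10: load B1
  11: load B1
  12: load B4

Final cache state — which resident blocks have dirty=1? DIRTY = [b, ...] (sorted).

0: R B0 -> L0 miss  d=-]
1: R B0 -> L0 hit  d=-]
2: R B3 -> L0 miss  d=-]
3: R B2 -> L2 miss  d=-]
4: R B2 -> L2 hit  d=-]
5: W B2 -> L2 hit  d=D]
6: W B4 -> L1 miss  d=D]
7: R B1 -> L1 miss wb->B4  d=-]
8: W B1 -> L1 hit  d=D]
9: R B1 -> L1 hit  d=D]
10: R B1 -> L1 hit  d=D]
11: R B1 -> L1 hit  d=D]
12: R B4 -> L1 miss wb->B1  d=-]

DIRTY = [2]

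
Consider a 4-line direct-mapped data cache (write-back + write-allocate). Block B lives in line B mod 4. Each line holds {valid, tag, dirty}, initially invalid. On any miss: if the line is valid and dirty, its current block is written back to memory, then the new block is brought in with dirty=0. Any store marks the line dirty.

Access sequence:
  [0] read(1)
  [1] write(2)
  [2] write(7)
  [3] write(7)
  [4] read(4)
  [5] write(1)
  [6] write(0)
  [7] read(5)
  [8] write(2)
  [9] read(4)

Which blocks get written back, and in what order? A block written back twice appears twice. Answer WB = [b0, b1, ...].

WB = [1, 0]

0: R B1 -> L1 miss  d=-]
1: W B2 -> L2 miss  d=D]
2: W B7 -> L3 miss  d=D]
3: W B7 -> L3 hit  d=D]
4: R B4 -> L0 miss  d=-]
5: W B1 -> L1 hit  d=D]
6: W B0 -> L0 miss  d=D]
7: R B5 -> L1 miss wb->B1  d=-]
8: W B2 -> L2 hit  d=D]
9: R B4 -> L0 miss wb->B0  d=-]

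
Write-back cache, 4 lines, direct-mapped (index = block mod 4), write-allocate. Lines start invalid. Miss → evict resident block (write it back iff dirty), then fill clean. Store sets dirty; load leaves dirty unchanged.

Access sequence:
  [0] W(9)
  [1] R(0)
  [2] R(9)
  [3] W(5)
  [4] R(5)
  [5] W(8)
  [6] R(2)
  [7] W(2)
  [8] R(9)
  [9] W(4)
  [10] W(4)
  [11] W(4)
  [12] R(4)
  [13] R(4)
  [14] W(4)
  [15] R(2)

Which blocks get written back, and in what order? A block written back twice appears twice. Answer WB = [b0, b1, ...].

0: W B9 → L1 miss [D]
1: R B0 → L0 miss [-]
2: R B9 → L1 hit [D]
3: W B5 → L1 miss wb→B9 [D]
4: R B5 → L1 hit [D]
5: W B8 → L0 miss [D]
6: R B2 → L2 miss [-]
7: W B2 → L2 hit [D]
8: R B9 → L1 miss wb→B5 [-]
9: W B4 → L0 miss wb→B8 [D]
10: W B4 → L0 hit [D]
11: W B4 → L0 hit [D]
12: R B4 → L0 hit [D]
13: R B4 → L0 hit [D]
14: W B4 → L0 hit [D]
15: R B2 → L2 hit [D]

WB = [9, 5, 8]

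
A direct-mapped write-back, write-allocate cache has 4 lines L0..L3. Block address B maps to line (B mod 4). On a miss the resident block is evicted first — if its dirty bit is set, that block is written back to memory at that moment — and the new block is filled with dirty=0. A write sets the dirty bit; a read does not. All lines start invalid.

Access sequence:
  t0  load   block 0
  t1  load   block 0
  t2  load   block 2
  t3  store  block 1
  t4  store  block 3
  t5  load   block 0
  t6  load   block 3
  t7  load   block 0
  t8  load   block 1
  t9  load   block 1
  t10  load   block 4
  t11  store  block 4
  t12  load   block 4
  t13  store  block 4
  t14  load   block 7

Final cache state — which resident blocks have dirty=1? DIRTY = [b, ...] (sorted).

DIRTY = [1, 4]

0: R B0 -> L0 miss  d=-]
1: R B0 -> L0 hit  d=-]
2: R B2 -> L2 miss  d=-]
3: W B1 -> L1 miss  d=D]
4: W B3 -> L3 miss  d=D]
5: R B0 -> L0 hit  d=-]
6: R B3 -> L3 hit  d=D]
7: R B0 -> L0 hit  d=-]
8: R B1 -> L1 hit  d=D]
9: R B1 -> L1 hit  d=D]
10: R B4 -> L0 miss  d=-]
11: W B4 -> L0 hit  d=D]
12: R B4 -> L0 hit  d=D]
13: W B4 -> L0 hit  d=D]
14: R B7 -> L3 miss wb->B3  d=-]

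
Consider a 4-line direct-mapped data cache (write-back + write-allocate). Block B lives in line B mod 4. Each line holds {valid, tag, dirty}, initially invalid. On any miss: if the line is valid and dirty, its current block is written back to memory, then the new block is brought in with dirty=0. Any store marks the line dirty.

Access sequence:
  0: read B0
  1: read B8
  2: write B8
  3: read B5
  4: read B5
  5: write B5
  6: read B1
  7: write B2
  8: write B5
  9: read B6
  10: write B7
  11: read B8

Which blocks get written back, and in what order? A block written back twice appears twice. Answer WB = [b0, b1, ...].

0: R B0 → L0 miss [-]
1: R B8 → L0 miss [-]
2: W B8 → L0 hit [D]
3: R B5 → L1 miss [-]
4: R B5 → L1 hit [-]
5: W B5 → L1 hit [D]
6: R B1 → L1 miss wb→B5 [-]
7: W B2 → L2 miss [D]
8: W B5 → L1 miss [D]
9: R B6 → L2 miss wb→B2 [-]
10: W B7 → L3 miss [D]
11: R B8 → L0 hit [D]

WB = [5, 2]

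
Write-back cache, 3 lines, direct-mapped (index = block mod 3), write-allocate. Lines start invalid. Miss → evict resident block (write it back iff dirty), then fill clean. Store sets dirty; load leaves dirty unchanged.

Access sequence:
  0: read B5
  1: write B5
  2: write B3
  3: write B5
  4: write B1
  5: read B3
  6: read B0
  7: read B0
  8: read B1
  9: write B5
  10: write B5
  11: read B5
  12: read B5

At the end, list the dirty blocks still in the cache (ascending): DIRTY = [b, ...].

DIRTY = [1, 5]

  0 | R B5 → L2 miss [-]
  1 | W B5 → L2 hit [D]
  2 | W B3 → L0 miss [D]
  3 | W B5 → L2 hit [D]
  4 | W B1 → L1 miss [D]
  5 | R B3 → L0 hit [D]
  6 | R B0 → L0 miss wb→B3 [-]
  7 | R B0 → L0 hit [-]
  8 | R B1 → L1 hit [D]
  9 | W B5 → L2 hit [D]
  10 | W B5 → L2 hit [D]
  11 | R B5 → L2 hit [D]
  12 | R B5 → L2 hit [D]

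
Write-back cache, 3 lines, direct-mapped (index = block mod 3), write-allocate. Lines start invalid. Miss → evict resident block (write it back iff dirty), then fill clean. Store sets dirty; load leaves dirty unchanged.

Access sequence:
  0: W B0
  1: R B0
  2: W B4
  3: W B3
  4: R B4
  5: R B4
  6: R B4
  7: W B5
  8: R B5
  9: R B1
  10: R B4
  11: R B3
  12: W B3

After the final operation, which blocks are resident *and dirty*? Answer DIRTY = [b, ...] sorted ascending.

DIRTY = [3, 5]

  0 | W B0 → L0 miss [D]
  1 | R B0 → L0 hit [D]
  2 | W B4 → L1 miss [D]
  3 | W B3 → L0 miss wb→B0 [D]
  4 | R B4 → L1 hit [D]
  5 | R B4 → L1 hit [D]
  6 | R B4 → L1 hit [D]
  7 | W B5 → L2 miss [D]
  8 | R B5 → L2 hit [D]
  9 | R B1 → L1 miss wb→B4 [-]
  10 | R B4 → L1 miss [-]
  11 | R B3 → L0 hit [D]
  12 | W B3 → L0 hit [D]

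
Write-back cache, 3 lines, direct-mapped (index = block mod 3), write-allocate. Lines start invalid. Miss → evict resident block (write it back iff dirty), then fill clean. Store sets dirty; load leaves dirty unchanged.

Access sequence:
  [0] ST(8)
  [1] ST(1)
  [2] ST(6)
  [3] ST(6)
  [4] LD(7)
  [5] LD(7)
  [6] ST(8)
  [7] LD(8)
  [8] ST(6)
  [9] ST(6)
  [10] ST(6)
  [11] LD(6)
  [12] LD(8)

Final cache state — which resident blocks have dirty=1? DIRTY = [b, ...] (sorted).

DIRTY = [6, 8]

  0 | W B8 → L2 miss [D]
  1 | W B1 → L1 miss [D]
  2 | W B6 → L0 miss [D]
  3 | W B6 → L0 hit [D]
  4 | R B7 → L1 miss wb→B1 [-]
  5 | R B7 → L1 hit [-]
  6 | W B8 → L2 hit [D]
  7 | R B8 → L2 hit [D]
  8 | W B6 → L0 hit [D]
  9 | W B6 → L0 hit [D]
  10 | W B6 → L0 hit [D]
  11 | R B6 → L0 hit [D]
  12 | R B8 → L2 hit [D]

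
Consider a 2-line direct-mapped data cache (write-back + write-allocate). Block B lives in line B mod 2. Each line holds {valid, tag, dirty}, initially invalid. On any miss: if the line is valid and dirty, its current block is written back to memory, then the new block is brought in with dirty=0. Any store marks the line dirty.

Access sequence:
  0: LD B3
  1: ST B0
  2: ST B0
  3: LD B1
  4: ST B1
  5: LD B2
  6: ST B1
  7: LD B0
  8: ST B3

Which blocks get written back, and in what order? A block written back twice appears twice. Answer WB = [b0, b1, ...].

0: R B3 → L1 miss [-]
1: W B0 → L0 miss [D]
2: W B0 → L0 hit [D]
3: R B1 → L1 miss [-]
4: W B1 → L1 hit [D]
5: R B2 → L0 miss wb→B0 [-]
6: W B1 → L1 hit [D]
7: R B0 → L0 miss [-]
8: W B3 → L1 miss wb→B1 [D]

WB = [0, 1]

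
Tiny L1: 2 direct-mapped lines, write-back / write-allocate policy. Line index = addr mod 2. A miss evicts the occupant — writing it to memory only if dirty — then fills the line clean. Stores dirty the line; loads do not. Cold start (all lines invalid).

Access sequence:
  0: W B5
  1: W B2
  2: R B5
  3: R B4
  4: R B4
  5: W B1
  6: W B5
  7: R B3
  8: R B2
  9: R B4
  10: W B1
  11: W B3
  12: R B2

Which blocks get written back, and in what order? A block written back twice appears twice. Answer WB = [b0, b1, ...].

0: W B5 → L1 miss [D]
1: W B2 → L0 miss [D]
2: R B5 → L1 hit [D]
3: R B4 → L0 miss wb→B2 [-]
4: R B4 → L0 hit [-]
5: W B1 → L1 miss wb→B5 [D]
6: W B5 → L1 miss wb→B1 [D]
7: R B3 → L1 miss wb→B5 [-]
8: R B2 → L0 miss [-]
9: R B4 → L0 miss [-]
10: W B1 → L1 miss [D]
11: W B3 → L1 miss wb→B1 [D]
12: R B2 → L0 miss [-]

WB = [2, 5, 1, 5, 1]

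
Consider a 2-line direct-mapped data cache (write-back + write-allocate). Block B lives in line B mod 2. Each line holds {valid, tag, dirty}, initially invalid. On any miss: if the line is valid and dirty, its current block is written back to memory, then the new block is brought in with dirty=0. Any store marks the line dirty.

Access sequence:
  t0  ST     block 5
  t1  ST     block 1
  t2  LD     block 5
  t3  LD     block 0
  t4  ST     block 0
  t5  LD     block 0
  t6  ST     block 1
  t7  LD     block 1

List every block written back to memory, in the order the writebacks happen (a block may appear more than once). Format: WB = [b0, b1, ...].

WB = [5, 1]

0: W B5 → L1 miss [D]
1: W B1 → L1 miss wb→B5 [D]
2: R B5 → L1 miss wb→B1 [-]
3: R B0 → L0 miss [-]
4: W B0 → L0 hit [D]
5: R B0 → L0 hit [D]
6: W B1 → L1 miss [D]
7: R B1 → L1 hit [D]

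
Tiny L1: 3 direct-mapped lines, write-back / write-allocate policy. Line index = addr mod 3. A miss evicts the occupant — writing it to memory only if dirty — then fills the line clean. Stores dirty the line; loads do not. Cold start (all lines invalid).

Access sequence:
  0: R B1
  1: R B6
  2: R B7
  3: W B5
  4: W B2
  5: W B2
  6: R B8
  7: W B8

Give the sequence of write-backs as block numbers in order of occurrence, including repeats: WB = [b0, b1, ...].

WB = [5, 2]

0: R B1 -> L1 miss  d=-]
1: R B6 -> L0 miss  d=-]
2: R B7 -> L1 miss  d=-]
3: W B5 -> L2 miss  d=D]
4: W B2 -> L2 miss wb->B5  d=D]
5: W B2 -> L2 hit  d=D]
6: R B8 -> L2 miss wb->B2  d=-]
7: W B8 -> L2 hit  d=D]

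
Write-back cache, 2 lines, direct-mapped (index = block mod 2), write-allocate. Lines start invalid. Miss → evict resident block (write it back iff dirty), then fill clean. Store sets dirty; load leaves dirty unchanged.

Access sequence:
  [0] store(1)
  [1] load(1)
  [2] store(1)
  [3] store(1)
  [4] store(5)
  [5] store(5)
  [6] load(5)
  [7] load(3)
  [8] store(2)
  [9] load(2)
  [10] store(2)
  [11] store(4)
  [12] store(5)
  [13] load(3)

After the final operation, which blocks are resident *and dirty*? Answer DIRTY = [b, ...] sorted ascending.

DIRTY = [4]

0: W B1 → L1 miss [D]
1: R B1 → L1 hit [D]
2: W B1 → L1 hit [D]
3: W B1 → L1 hit [D]
4: W B5 → L1 miss wb→B1 [D]
5: W B5 → L1 hit [D]
6: R B5 → L1 hit [D]
7: R B3 → L1 miss wb→B5 [-]
8: W B2 → L0 miss [D]
9: R B2 → L0 hit [D]
10: W B2 → L0 hit [D]
11: W B4 → L0 miss wb→B2 [D]
12: W B5 → L1 miss [D]
13: R B3 → L1 miss wb→B5 [-]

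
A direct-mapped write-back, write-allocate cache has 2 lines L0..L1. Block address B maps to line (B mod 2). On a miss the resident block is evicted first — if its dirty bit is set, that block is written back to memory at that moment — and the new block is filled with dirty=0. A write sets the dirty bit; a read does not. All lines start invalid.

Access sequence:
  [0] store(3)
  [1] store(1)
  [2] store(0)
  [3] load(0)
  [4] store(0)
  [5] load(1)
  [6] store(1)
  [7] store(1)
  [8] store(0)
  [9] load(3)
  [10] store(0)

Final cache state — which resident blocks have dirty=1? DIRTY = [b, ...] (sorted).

0: W B3 -> L1 miss  d=D]
1: W B1 -> L1 miss wb->B3  d=D]
2: W B0 -> L0 miss  d=D]
3: R B0 -> L0 hit  d=D]
4: W B0 -> L0 hit  d=D]
5: R B1 -> L1 hit  d=D]
6: W B1 -> L1 hit  d=D]
7: W B1 -> L1 hit  d=D]
8: W B0 -> L0 hit  d=D]
9: R B3 -> L1 miss wb->B1  d=-]
10: W B0 -> L0 hit  d=D]

DIRTY = [0]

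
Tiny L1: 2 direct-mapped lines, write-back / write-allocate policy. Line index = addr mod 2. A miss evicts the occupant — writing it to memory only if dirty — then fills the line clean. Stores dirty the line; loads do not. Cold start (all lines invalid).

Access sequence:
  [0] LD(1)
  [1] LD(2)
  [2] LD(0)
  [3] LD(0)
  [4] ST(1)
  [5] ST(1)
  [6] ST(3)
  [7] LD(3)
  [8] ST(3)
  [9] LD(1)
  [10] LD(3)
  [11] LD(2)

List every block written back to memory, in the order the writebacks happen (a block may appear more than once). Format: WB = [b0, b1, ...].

  0 | R B1 → L1 miss [-]
  1 | R B2 → L0 miss [-]
  2 | R B0 → L0 miss [-]
  3 | R B0 → L0 hit [-]
  4 | W B1 → L1 hit [D]
  5 | W B1 → L1 hit [D]
  6 | W B3 → L1 miss wb→B1 [D]
  7 | R B3 → L1 hit [D]
  8 | W B3 → L1 hit [D]
  9 | R B1 → L1 miss wb→B3 [-]
  10 | R B3 → L1 miss [-]
  11 | R B2 → L0 miss [-]

WB = [1, 3]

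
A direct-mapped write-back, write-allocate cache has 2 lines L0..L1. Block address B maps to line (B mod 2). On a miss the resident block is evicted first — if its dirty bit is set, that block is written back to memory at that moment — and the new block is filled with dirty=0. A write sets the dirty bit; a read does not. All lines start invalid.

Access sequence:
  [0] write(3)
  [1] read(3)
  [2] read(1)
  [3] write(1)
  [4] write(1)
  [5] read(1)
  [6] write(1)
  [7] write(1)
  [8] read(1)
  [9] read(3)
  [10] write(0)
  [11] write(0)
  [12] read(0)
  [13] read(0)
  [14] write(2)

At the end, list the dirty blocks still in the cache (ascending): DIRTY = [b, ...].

DIRTY = [2]

  0 | W B3 → L1 miss [D]
  1 | R B3 → L1 hit [D]
  2 | R B1 → L1 miss wb→B3 [-]
  3 | W B1 → L1 hit [D]
  4 | W B1 → L1 hit [D]
  5 | R B1 → L1 hit [D]
  6 | W B1 → L1 hit [D]
  7 | W B1 → L1 hit [D]
  8 | R B1 → L1 hit [D]
  9 | R B3 → L1 miss wb→B1 [-]
  10 | W B0 → L0 miss [D]
  11 | W B0 → L0 hit [D]
  12 | R B0 → L0 hit [D]
  13 | R B0 → L0 hit [D]
  14 | W B2 → L0 miss wb→B0 [D]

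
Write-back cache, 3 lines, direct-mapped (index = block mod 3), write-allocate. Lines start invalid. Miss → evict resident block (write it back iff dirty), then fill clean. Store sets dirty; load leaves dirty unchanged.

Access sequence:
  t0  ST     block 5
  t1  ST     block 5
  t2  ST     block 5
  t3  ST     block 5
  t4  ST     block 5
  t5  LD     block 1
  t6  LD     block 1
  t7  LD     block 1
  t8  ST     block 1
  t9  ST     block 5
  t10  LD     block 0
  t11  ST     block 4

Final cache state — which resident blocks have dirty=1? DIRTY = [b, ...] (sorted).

DIRTY = [4, 5]

0: W B5 -> L2 miss  d=D]
1: W B5 -> L2 hit  d=D]
2: W B5 -> L2 hit  d=D]
3: W B5 -> L2 hit  d=D]
4: W B5 -> L2 hit  d=D]
5: R B1 -> L1 miss  d=-]
6: R B1 -> L1 hit  d=-]
7: R B1 -> L1 hit  d=-]
8: W B1 -> L1 hit  d=D]
9: W B5 -> L2 hit  d=D]
10: R B0 -> L0 miss  d=-]
11: W B4 -> L1 miss wb->B1  d=D]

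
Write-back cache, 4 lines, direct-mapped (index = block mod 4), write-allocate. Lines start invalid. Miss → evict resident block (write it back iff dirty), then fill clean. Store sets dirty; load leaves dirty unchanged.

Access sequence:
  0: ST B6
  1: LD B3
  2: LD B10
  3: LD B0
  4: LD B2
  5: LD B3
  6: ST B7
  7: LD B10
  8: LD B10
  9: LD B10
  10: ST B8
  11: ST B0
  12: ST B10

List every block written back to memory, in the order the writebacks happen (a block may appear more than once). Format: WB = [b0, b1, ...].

WB = [6, 8]

0: W B6 → L2 miss [D]
1: R B3 → L3 miss [-]
2: R B10 → L2 miss wb→B6 [-]
3: R B0 → L0 miss [-]
4: R B2 → L2 miss [-]
5: R B3 → L3 hit [-]
6: W B7 → L3 miss [D]
7: R B10 → L2 miss [-]
8: R B10 → L2 hit [-]
9: R B10 → L2 hit [-]
10: W B8 → L0 miss [D]
11: W B0 → L0 miss wb→B8 [D]
12: W B10 → L2 hit [D]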